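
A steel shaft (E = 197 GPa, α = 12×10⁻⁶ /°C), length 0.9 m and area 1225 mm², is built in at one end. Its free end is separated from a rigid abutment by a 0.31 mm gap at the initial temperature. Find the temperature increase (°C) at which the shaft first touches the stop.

Contact occurs when the free expansion equals the gap: αΔT L = 0.31 mm.
ΔT = 0.31 / (12×10⁻⁶ × 900) = 28.7 °C.

ΔT ≈ 28.7 °C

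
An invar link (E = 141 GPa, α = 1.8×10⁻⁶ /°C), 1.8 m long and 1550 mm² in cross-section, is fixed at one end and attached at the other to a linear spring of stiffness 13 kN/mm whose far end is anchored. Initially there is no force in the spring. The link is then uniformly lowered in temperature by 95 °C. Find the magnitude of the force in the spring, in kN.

P ≈ 3.61 kN

If the spring were absent the link would shorten by αΔT L = 1.8×10⁻⁶ × 95 × 1800 = 0.3078 mm.
With a force P in the spring, the elastic change of the link is PL/(AE) and that of the spring is P/k; compatibility requires their sum to equal δ_free.
P [ L/(AE) + 1/k ] = δ_free → P [ 1800/(1550×141×10³) + 1/(13×10³) ] = 0.3078.
P = 0.3078 / 8.516×10⁻⁵ = 3614 N.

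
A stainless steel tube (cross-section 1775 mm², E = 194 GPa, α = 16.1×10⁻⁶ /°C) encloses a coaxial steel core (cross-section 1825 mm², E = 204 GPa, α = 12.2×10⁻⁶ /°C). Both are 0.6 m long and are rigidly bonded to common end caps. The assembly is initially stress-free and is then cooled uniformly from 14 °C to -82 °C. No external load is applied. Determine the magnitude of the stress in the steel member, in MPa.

σ ≈ 36.7 MPa (compressive)

Equilibrium of a rigid end plate with no external load gives equal and opposite internal forces ±P in the two members. Since α_{stainless steel} > α_{steel}, cooling drives the stainless steel into tension and the steel into compression.
Compatibility of the two members (thermal + elastic change equal): (α₁ − α₂)ΔT = P·[1/(A₁E₁) + 1/(A₂E₂)].
|α₁ − α₂|·ΔT = 3.9×10⁻⁶ × 96 = 0.0003744.
1/(A₁E₁) + 1/(A₂E₂) = 1/(1775×194×10³) + 1/(1825×204×10³) = 5.59×10⁻⁹ N⁻¹.
So P = 0.0003744 / 5.59×10⁻⁹ = 66.98 kN.
σ_{steel} = P/A₂ = 66980/1825 = 36.7 MPa, compressive.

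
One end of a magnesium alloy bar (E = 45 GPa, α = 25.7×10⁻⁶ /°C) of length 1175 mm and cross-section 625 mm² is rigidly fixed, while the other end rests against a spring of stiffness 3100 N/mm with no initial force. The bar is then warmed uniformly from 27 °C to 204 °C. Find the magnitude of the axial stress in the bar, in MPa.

σ ≈ 23.5 MPa (compressive)

The unrestrained thermal change is αΔT L = 25.7×10⁻⁶ × 177 × 1175 = 5.345 mm.
Let P be the compressive force at the spring. The bar shortens elastically by PL/(AE) and the spring compresses by P/k; together these equal δ_free.
P [ L/(AE) + 1/k ] = δ_free → P [ 1175/(625×45×10³) + 1/(3100) ] = 5.345.
P = 5.345 / 0.0003644 = 14670 N.
σ = P/A = 14670/625 = 23.47 MPa.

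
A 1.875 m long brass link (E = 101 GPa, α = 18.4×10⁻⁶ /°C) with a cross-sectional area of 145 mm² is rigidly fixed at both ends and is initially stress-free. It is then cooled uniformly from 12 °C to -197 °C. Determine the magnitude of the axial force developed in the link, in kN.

P ≈ 56.3 kN (tensile)

With zero net strain, σ = E·αΔT = 101 GPa × 18.4×10⁻⁶ × 209 = 388.4 MPa.
P = AEαΔT = 145 × 101×10³ × 18.4×10⁻⁶ × 209 = 56.32 kN (tensile).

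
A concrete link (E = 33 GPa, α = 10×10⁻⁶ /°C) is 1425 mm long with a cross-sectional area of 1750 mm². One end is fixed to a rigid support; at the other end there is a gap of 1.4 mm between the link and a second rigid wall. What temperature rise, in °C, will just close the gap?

ΔT ≈ 98.2 °C

The gap closes when αΔT L = 1.4 mm, since the link is still unstressed at that instant.
So ΔT = g/(αL) = 1.4/(10×10⁻⁶ × 1425) = 98.25 °C.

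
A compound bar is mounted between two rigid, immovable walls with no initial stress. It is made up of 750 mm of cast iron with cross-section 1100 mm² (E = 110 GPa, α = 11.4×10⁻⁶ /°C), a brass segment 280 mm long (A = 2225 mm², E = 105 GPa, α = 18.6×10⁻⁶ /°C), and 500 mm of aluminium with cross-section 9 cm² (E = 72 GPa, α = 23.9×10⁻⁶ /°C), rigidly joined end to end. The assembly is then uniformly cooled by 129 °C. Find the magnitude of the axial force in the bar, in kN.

P ≈ 219 kN (tensile)

Free thermal contraction of the whole bar: Σ αᵢΔT Lᵢ = 11.4×10⁻⁶×129×750 + 18.6×10⁻⁶×129×280 + 23.9×10⁻⁶×129×500 = 3.316 mm.
The rigid supports impose zero overall length change; the single axial force P common to all segments must satisfy P Σ Lᵢ/(AᵢEᵢ) = δ_free.
Σ Lᵢ/(AᵢEᵢ) = 750/(1100×110×10³) + 280/(2225×105×10³) + 500/(900×72×10³) = 1.511×10⁻⁵ mm/N.
So P = 3.316 / 1.511×10⁻⁵ = 219.4 kN, tensile.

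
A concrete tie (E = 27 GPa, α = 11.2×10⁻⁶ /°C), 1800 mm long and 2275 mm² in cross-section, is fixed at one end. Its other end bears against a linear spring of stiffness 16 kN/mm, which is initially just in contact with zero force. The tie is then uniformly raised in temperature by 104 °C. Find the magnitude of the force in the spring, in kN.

P ≈ 22.8 kN

If the spring were absent the tie would lengthen by αΔT L = 11.2×10⁻⁶ × 104 × 1800 = 2.097 mm.
With a force P in the spring, the elastic change of the tie is PL/(AE) and that of the spring is P/k; compatibility requires their sum to equal δ_free.
P [ L/(AE) + 1/k ] = δ_free → P [ 1800/(2275×27×10³) + 1/(16×10³) ] = 2.097.
P = 2.097 / 9.18×10⁻⁵ = 22840 N.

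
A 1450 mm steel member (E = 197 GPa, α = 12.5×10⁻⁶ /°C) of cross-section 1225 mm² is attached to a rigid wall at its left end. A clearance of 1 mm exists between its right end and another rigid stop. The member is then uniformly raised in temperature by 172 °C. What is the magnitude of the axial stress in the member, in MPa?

σ ≈ 288 MPa (compressive)

If the wall were absent the member would grow by αΔT L = 12.5×10⁻⁶ × 172 × 1450 = 3.118 mm.
After closing the 1 mm clearance, 3.118 − 1 = 2.118 mm of expansion remains to be suppressed by the wall.
Compatibility: PL/(AE) = 2.118 mm, so σ = P/A = E × (2.118/1450) = 287.7 MPa.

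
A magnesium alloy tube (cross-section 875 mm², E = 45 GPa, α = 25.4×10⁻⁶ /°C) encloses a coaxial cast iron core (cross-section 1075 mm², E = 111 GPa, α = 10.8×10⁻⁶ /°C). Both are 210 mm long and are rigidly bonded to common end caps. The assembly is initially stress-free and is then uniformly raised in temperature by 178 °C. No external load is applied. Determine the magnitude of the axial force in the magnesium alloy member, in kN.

P ≈ 76.9 kN (compressive in the magnesium alloy)

Equilibrium of a rigid end plate with no external load gives equal and opposite internal forces ±P in the two members. Since α_{magnesium alloy} > α_{cast iron}, heating drives the magnesium alloy into compression and the cast iron into tension.
Equating the net (thermal + elastic) strains gives |α₁ − α₂|·ΔT = P·[1/(A₁E₁) + 1/(A₂E₂)].
|α₁ − α₂|·ΔT = 14.6×10⁻⁶ × 178 = 0.002599.
1/(A₁E₁) + 1/(A₂E₂) = 1/(875×45×10³) + 1/(1075×111×10³) = 3.378×10⁻⁸ N⁻¹.
P = 0.002599 / 3.378×10⁻⁸ = 76940 N = 76.94 kN.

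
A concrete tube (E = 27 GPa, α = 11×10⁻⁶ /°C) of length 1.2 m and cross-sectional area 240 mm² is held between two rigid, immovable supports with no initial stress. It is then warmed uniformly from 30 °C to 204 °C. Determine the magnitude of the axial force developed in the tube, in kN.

P ≈ 12.4 kN (compressive)

The ends cannot move, so σ = EαΔT = 27×10³ × 11×10⁻⁶ × 174 = 51.68 MPa.
Axial force P = σA = 51.68 × 240 = 12400 N = 12.4 kN, compressive.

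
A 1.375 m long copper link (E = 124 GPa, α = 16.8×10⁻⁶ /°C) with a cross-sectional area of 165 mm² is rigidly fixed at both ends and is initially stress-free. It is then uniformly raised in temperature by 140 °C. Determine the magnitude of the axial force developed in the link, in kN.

P ≈ 48.1 kN (compressive)

With zero net strain, σ = E·αΔT = 124 GPa × 16.8×10⁻⁶ × 140 = 291.6 MPa.
Axial force P = σA = 291.6 × 165 = 48120 N = 48.12 kN, compressive.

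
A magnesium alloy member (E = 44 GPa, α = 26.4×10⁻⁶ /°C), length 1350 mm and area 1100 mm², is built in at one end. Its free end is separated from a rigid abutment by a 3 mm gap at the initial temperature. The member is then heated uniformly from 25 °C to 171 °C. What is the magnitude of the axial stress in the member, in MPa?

If the wall were absent the member would grow by αΔT L = 26.4×10⁻⁶ × 146 × 1350 = 5.203 mm.
The gap closes (δ_free > 3 mm) and the wall then resists a further 5.203 − 3 = 2.203 mm of expansion.
Compatibility: PL/(AE) = 2.203 mm, so σ = P/A = E × (2.203/1350) = 71.82 MPa.

σ ≈ 71.8 MPa (compressive)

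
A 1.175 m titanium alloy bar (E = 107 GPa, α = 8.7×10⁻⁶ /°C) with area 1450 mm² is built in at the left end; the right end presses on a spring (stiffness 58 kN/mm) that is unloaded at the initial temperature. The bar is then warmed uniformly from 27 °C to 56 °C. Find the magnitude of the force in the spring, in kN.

Free thermal expansion: δ_free = αΔT L = 8.7×10⁻⁶ × 29 × 1175 = 0.2965 mm.
With a force P in the spring, the elastic change of the bar is PL/(AE) and that of the spring is P/k; compatibility requires their sum to equal δ_free.
So P = δ_free / [L/(AE) + 1/k] = 0.2965 / [ 1175/(1450×107×10³) + 1/(58×10³) ].
P = 0.2965 / 2.481×10⁻⁵ = 11950 N.

P ≈ 11.9 kN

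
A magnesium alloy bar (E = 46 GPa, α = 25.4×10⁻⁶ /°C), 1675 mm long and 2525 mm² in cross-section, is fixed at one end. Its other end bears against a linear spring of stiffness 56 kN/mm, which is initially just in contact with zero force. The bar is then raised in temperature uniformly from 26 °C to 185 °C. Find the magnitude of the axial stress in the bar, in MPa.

If the spring were absent the bar would lengthen by αΔT L = 25.4×10⁻⁶ × 159 × 1675 = 6.765 mm.
With a force P in the spring, the elastic change of the bar is PL/(AE) and that of the spring is P/k; compatibility requires their sum to equal δ_free.
So P = δ_free / [L/(AE) + 1/k] = 6.765 / [ 1675/(2525×46×10³) + 1/(56×10³) ].
P = 6.765 / 3.228×10⁻⁵ = 209600 N.
σ = P/A = 209600/2525 = 83 MPa.

σ ≈ 83 MPa (compressive)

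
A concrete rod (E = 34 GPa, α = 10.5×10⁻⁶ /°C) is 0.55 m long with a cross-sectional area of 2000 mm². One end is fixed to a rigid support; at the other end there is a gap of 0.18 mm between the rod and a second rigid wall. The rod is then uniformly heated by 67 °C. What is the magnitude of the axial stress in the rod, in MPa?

σ ≈ 12.8 MPa (compressive)

Unrestrained expansion: δ_free = αΔT L = 10.5×10⁻⁶ × 67 × 550 = 0.3869 mm.
After closing the 0.18 mm clearance, 0.3869 − 0.18 = 0.2069 mm of expansion remains to be suppressed by the wall.
So σ = E(δ_free − g)/L = 34×10³ × 0.2069/550 = 12.79 MPa.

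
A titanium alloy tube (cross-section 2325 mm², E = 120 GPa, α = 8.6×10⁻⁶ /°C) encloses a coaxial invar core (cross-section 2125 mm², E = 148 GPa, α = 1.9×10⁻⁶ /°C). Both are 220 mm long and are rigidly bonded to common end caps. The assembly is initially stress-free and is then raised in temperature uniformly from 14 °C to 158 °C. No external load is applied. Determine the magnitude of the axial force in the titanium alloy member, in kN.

P ≈ 143 kN (compressive in the titanium alloy)

The titanium alloy has the larger α, so on heating it would change length more than the invar if both were free. The rigid plates force a common final length, so the titanium alloy is put into compression and the invar into tension, with equal and opposite forces P (no external load).
Equating the net (thermal + elastic) strains gives |α₁ − α₂|·ΔT = P·[1/(A₁E₁) + 1/(A₂E₂)].
|α₁ − α₂|·ΔT = 6.7×10⁻⁶ × 144 = 0.0009648.
1/(A₁E₁) + 1/(A₂E₂) = 1/(2325×120×10³) + 1/(2125×148×10³) = 6.764×10⁻⁹ N⁻¹.
P = 0.0009648 / 6.764×10⁻⁹ = 142600 N = 142.6 kN.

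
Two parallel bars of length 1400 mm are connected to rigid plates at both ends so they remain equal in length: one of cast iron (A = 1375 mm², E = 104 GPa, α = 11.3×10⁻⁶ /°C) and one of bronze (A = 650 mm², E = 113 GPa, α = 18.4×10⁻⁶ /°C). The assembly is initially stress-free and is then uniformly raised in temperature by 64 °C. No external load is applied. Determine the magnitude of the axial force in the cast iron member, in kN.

The bronze has the larger α, so on heating it would change length more than the cast iron if both were free. The rigid plates force a common final length, so the bronze is put into compression and the cast iron into tension, with equal and opposite forces P (no external load).
Equating the net (thermal + elastic) strains gives |α₁ − α₂|·ΔT = P·[1/(A₁E₁) + 1/(A₂E₂)].
|α₁ − α₂|·ΔT = 7.1×10⁻⁶ × 64 = 0.0004544.
1/(A₁E₁) + 1/(A₂E₂) = 1/(1375×104×10³) + 1/(650×113×10³) = 2.061×10⁻⁸ N⁻¹.
So P = 0.0004544 / 2.061×10⁻⁸ = 22.05 kN.

P ≈ 22 kN (tensile in the cast iron)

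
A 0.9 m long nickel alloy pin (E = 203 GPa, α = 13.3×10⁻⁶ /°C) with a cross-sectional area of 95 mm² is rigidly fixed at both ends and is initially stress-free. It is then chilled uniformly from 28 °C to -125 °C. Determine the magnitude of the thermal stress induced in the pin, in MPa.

σ ≈ 413 MPa (tensile)

Because both ends are immovable the net strain is zero, and the suppressed thermal strain is αΔT = 13.3×10⁻⁶ × 153 = 2034.9×10⁻⁶.
Hence σ = E·αΔT = 203×10³ × 2034.9×10⁻⁶ = 413.1 MPa, tensile.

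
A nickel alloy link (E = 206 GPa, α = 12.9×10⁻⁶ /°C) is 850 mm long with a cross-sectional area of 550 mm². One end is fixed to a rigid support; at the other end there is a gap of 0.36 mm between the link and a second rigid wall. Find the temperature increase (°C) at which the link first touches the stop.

The gap closes when αΔT L = 0.36 mm, since the link is still unstressed at that instant.
ΔT = 0.36 / (12.9×10⁻⁶ × 850) = 32.83 °C.

ΔT ≈ 32.8 °C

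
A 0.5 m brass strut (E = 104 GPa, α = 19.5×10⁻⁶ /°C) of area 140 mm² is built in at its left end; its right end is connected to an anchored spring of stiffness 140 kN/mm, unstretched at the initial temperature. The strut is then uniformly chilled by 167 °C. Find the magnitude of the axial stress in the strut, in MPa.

If the spring were absent the strut would shorten by αΔT L = 19.5×10⁻⁶ × 167 × 500 = 1.628 mm.
With a force P in the spring, the elastic change of the strut is PL/(AE) and that of the spring is P/k; compatibility requires their sum to equal δ_free.
P [ L/(AE) + 1/k ] = δ_free → P [ 500/(140×104×10³) + 1/(140×10³) ] = 1.628.
P = 1.628 / 4.148×10⁻⁵ = 39250 N.
σ = P/A = 39250/140 = 280.4 MPa.

σ ≈ 280 MPa (tensile)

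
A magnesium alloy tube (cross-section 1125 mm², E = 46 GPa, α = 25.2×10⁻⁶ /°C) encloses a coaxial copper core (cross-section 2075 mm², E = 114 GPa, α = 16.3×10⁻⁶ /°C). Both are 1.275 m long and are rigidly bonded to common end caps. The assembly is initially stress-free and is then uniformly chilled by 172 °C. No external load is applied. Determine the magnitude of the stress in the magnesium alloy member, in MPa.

σ ≈ 57.8 MPa (tensile)

Equilibrium of a rigid end plate with no external load gives equal and opposite internal forces ±P in the two members. Since α_{magnesium alloy} > α_{copper}, cooling drives the magnesium alloy into tension and the copper into compression.
Setting the final lengths equal and cancelling L: (α₁ − α₂)ΔT = P/(A₁E₁) + P/(A₂E₂).
|α₁ − α₂|·ΔT = 8.9×10⁻⁶ × 172 = 0.001531.
1/(A₁E₁) + 1/(A₂E₂) = 1/(1125×46×10³) + 1/(2075×114×10³) = 2.355×10⁻⁸ N⁻¹.
P = 0.001531 / 2.355×10⁻⁸ = 65000 N = 65 kN.
σ_{magnesium alloy} = P/A₁ = 65000/1125 = 57.78 MPa, tensile.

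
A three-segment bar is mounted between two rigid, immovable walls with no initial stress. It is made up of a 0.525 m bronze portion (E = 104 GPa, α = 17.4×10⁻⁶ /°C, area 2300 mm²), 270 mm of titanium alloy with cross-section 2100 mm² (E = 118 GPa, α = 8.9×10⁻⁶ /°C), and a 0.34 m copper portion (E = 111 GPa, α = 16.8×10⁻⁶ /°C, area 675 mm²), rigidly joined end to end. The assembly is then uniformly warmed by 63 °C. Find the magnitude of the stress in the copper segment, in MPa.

σ ≈ 206 MPa (compressive)

Free thermal expansion of the whole bar: Σ αᵢΔT Lᵢ = 17.4×10⁻⁶×63×525 + 8.9×10⁻⁶×63×270 + 16.8×10⁻⁶×63×340 = 1.087 mm.
The rigid supports impose zero overall length change; the single axial force P common to all segments must satisfy P Σ Lᵢ/(AᵢEᵢ) = δ_free.
Σ Lᵢ/(AᵢEᵢ) = 525/(2300×104×10³) + 270/(2100×118×10³) + 340/(675×111×10³) = 7.822×10⁻⁶ mm/N.
So P = 1.087 / 7.822×10⁻⁶ = 138.9 kN, compressive.
σ_{copper} = P / A = 138900 / 675 = 205.8 MPa.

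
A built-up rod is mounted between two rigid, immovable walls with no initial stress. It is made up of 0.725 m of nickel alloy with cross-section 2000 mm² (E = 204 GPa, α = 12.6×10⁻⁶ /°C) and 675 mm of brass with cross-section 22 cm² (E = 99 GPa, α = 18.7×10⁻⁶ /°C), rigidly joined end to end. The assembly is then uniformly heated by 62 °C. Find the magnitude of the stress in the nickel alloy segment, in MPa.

σ ≈ 138 MPa (compressive)

Free thermal expansion of the whole bar: Σ αᵢΔT Lᵢ = 12.6×10⁻⁶×62×725 + 18.7×10⁻⁶×62×675 = 1.349 mm.
Since the ends are fixed, an axial force P builds up, equal in every segment, with P · Σ Lᵢ/(AᵢEᵢ) = δ_free.
Σ Lᵢ/(AᵢEᵢ) = 725/(2000×204×10³) + 675/(2200×99×10³) = 4.876×10⁻⁶ mm/N.
P = 1.349 / 4.876×10⁻⁶ = 276600 N = 276.6 kN, compressive.
σ_{nickel alloy} = P / A = 276600 / 2000 = 138.3 MPa.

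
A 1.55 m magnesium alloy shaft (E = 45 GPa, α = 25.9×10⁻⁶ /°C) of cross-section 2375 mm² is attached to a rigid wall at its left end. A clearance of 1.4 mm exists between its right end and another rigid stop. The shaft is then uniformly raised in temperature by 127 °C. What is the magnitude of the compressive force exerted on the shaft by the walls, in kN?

Free thermal elongation = αΔT L = 25.9×10⁻⁶ × 127 × 1550 = 5.098 mm.
The gap closes (δ_free > 1.4 mm) and the wall then resists a further 5.098 − 1.4 = 3.698 mm of expansion.
That suppressed elongation corresponds to σ = E·Δ/L = 45×10³ × 3.698/1550 = 107.4 MPa.
Force on the wall = σA = 107.4 × 2375 mm² = 255 kN.

P ≈ 255 kN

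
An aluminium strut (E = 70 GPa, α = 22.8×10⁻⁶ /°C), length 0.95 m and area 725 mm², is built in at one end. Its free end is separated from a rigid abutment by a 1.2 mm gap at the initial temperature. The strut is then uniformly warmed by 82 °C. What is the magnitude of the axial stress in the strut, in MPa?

If the wall were absent the strut would grow by αΔT L = 22.8×10⁻⁶ × 82 × 950 = 1.776 mm.
After closing the 1.2 mm clearance, 1.776 − 1.2 = 0.5761 mm of expansion remains to be suppressed by the wall.
Compatibility: PL/(AE) = 0.5761 mm, so σ = P/A = E × (0.5761/950) = 42.45 MPa.

σ ≈ 42.5 MPa (compressive)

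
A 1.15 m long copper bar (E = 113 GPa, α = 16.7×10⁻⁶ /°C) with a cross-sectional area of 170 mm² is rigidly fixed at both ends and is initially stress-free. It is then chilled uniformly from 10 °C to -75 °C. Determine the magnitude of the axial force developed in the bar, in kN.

P ≈ 27.3 kN (tensile)

With zero net strain, σ = E·αΔT = 113 GPa × 16.7×10⁻⁶ × 85 = 160.4 MPa.
P = AEαΔT = 170 × 113×10³ × 16.7×10⁻⁶ × 85 = 27.27 kN (tensile).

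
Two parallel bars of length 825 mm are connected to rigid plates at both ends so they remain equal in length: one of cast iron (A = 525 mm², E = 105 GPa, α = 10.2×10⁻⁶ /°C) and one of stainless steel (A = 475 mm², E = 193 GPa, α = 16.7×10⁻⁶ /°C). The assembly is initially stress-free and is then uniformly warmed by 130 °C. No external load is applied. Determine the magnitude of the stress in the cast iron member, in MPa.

σ ≈ 55.4 MPa (tensile)

Both members must finish at the same length. With the larger α, the stainless steel tends to over-expand; the plates restrain it, putting the stainless steel in compression and the cast iron in tension. With no external load the two internal forces are equal and opposite, magnitude P.
Setting the final lengths equal and cancelling L: (α₁ − α₂)ΔT = P/(A₁E₁) + P/(A₂E₂).
|α₁ − α₂|·ΔT = 6.5×10⁻⁶ × 130 = 0.000845.
1/(A₁E₁) + 1/(A₂E₂) = 1/(525×105×10³) + 1/(475×193×10³) = 2.905×10⁻⁸ N⁻¹.
So P = 0.000845 / 2.905×10⁻⁸ = 29.09 kN.
σ_{cast iron} = P/A₁ = 29090/525 = 55.41 MPa, tensile.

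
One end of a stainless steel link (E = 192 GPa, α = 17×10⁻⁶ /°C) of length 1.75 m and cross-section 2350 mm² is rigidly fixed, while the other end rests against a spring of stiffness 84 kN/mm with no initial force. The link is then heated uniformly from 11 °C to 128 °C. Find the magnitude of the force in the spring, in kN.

P ≈ 221 kN

If the spring were absent the link would lengthen by αΔT L = 17×10⁻⁶ × 117 × 1750 = 3.481 mm.
With a force P in the spring, the elastic change of the link is PL/(AE) and that of the spring is P/k; compatibility requires their sum to equal δ_free.
So P = δ_free / [L/(AE) + 1/k] = 3.481 / [ 1750/(2350×192×10³) + 1/(84×10³) ].
P = 3.481 / 1.578×10⁻⁵ = 220500 N.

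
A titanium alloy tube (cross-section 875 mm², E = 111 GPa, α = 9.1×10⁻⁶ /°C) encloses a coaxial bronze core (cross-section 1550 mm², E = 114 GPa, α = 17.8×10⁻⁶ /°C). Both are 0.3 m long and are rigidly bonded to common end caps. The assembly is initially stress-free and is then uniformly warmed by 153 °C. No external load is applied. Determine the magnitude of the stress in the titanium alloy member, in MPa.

The bronze has the larger α, so on heating it would change length more than the titanium alloy if both were free. The rigid plates force a common final length, so the bronze is put into compression and the titanium alloy into tension, with equal and opposite forces P (no external load).
Equating the net (thermal + elastic) strains gives |α₁ − α₂|·ΔT = P·[1/(A₁E₁) + 1/(A₂E₂)].
|α₁ − α₂|·ΔT = 8.7×10⁻⁶ × 153 = 0.001331.
1/(A₁E₁) + 1/(A₂E₂) = 1/(875×111×10³) + 1/(1550×114×10³) = 1.596×10⁻⁸ N⁻¹.
So P = 0.001331 / 1.596×10⁻⁸ = 83.43 kN.
σ_{titanium alloy} = P/A₁ = 83430/875 = 95.34 MPa, tensile.

σ ≈ 95.3 MPa (tensile)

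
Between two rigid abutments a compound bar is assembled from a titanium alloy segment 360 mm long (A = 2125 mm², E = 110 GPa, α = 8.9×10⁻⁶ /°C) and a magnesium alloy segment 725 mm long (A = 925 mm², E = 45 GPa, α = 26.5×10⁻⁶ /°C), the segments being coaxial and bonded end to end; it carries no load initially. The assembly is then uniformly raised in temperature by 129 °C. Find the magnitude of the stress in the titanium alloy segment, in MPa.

If the supports were absent, the total length change would be Σ αᵢΔT Lᵢ = 8.9×10⁻⁶×129×360 + 26.5×10⁻⁶×129×725 = 2.892 mm.
The rigid supports impose zero overall length change; the single axial force P common to all segments must satisfy P Σ Lᵢ/(AᵢEᵢ) = δ_free.
Σ Lᵢ/(AᵢEᵢ) = 360/(2125×110×10³) + 725/(925×45×10³) = 1.896×10⁻⁵ mm/N.
Hence P = δ_free / Σ(L/AE) = 2.892/1.896×10⁻⁵ = 152.5 kN (compressive).
σ_{titanium alloy} = P / A = 152500 / 2125 = 71.78 MPa.

σ ≈ 71.8 MPa (compressive)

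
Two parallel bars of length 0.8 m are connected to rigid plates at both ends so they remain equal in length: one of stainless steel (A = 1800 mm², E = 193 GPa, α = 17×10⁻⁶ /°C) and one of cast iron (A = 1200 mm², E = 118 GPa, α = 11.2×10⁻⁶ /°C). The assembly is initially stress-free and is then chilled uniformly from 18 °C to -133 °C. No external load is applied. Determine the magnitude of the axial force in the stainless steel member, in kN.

P ≈ 88.1 kN (tensile in the stainless steel)

Both members must finish at the same length. With the larger α, the stainless steel tends to over-contract; the plates restrain it, putting the stainless steel in tension and the cast iron in compression. With no external load the two internal forces are equal and opposite, magnitude P.
Compatibility of the two members (thermal + elastic change equal): (α₁ − α₂)ΔT = P·[1/(A₁E₁) + 1/(A₂E₂)].
|α₁ − α₂|·ΔT = 5.8×10⁻⁶ × 151 = 0.0008758.
1/(A₁E₁) + 1/(A₂E₂) = 1/(1800×193×10³) + 1/(1200×118×10³) = 9.941×10⁻⁹ N⁻¹.
P = 0.0008758 / 9.941×10⁻⁹ = 88100 N = 88.1 kN.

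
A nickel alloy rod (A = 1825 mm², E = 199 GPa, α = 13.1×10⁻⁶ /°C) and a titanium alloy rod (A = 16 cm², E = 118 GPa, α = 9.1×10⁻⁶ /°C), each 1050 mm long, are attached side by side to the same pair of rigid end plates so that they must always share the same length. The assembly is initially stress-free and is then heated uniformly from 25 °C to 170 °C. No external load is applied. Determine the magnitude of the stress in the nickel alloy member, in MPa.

σ ≈ 39.5 MPa (compressive)

Both members must finish at the same length. With the larger α, the nickel alloy tends to over-expand; the plates restrain it, putting the nickel alloy in compression and the titanium alloy in tension. With no external load the two internal forces are equal and opposite, magnitude P.
Equating the net (thermal + elastic) strains gives |α₁ − α₂|·ΔT = P·[1/(A₁E₁) + 1/(A₂E₂)].
|α₁ − α₂|·ΔT = 4×10⁻⁶ × 145 = 0.00058.
1/(A₁E₁) + 1/(A₂E₂) = 1/(1825×199×10³) + 1/(1600×118×10³) = 8.05×10⁻⁹ N⁻¹.
P = 0.00058 / 8.05×10⁻⁹ = 72050 N = 72.05 kN.
σ_{nickel alloy} = P/A₁ = 72050/1825 = 39.48 MPa, compressive.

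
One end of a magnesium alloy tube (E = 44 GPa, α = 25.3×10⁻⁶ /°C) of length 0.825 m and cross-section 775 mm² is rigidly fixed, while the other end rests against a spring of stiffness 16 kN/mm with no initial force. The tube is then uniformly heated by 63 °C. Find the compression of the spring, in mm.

Free thermal expansion: δ_free = αΔT L = 25.3×10⁻⁶ × 63 × 825 = 1.315 mm.
With a force P in the spring, the elastic change of the tube is PL/(AE) and that of the spring is P/k; compatibility requires their sum to equal δ_free.
P [ L/(AE) + 1/k ] = δ_free → P [ 825/(775×44×10³) + 1/(16×10³) ] = 1.315.
P = 1.315 / 8.669×10⁻⁵ = 15170 N.
Spring compression = P/k = 15170/(16×10³) = 0.948 mm.

δ ≈ 0.948 mm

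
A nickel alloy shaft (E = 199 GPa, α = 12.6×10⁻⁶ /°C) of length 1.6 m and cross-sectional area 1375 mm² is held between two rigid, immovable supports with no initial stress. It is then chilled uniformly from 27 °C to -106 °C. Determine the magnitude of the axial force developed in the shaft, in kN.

Full restraint means ε = 0, so the stress is σ = EαΔT = 199×10³ × 12.6×10⁻⁶ × 133 = 333.5 MPa.
P = AEαΔT = 1375 × 199×10³ × 12.6×10⁻⁶ × 133 = 458.5 kN (tensile).

P ≈ 459 kN (tensile)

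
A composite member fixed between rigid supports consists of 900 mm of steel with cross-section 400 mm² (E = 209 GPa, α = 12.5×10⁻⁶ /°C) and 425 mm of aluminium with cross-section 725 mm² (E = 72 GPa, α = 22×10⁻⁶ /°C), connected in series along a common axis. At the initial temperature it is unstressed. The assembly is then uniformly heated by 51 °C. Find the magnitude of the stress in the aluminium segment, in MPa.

σ ≈ 76.6 MPa (compressive)

With the walls removed the bar would change length by δ_free = Σ αᵢΔT Lᵢ = 12.5×10⁻⁶×51×900 + 22×10⁻⁶×51×425 = 1.051 mm.
Since the ends are fixed, an axial force P builds up, equal in every segment, with P · Σ Lᵢ/(AᵢEᵢ) = δ_free.
The series flexibility is Σ Lᵢ/(AᵢEᵢ) = 900/(400×209×10³) + 425/(725×72×10³) = 1.891×10⁻⁵ mm/N.
So P = 1.051 / 1.891×10⁻⁵ = 55.57 kN, compressive.
σ_{aluminium} = P / A = 55570 / 725 = 76.64 MPa.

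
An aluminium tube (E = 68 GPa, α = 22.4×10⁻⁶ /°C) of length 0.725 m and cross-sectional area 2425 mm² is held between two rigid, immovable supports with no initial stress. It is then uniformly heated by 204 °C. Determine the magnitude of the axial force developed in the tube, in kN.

P ≈ 754 kN (compressive)

The ends cannot move, so σ = EαΔT = 68×10³ × 22.4×10⁻⁶ × 204 = 310.7 MPa.
Axial force P = σA = 310.7 × 2425 = 753500 N = 753.5 kN, compressive.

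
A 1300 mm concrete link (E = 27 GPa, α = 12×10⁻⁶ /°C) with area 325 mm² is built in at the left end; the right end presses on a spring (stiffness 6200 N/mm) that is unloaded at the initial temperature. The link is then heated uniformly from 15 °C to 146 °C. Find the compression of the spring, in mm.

δ ≈ 1.07 mm

Free thermal expansion: δ_free = αΔT L = 12×10⁻⁶ × 131 × 1300 = 2.044 mm.
Let P be the compressive force at the spring. The link shortens elastically by PL/(AE) and the spring compresses by P/k; together these equal δ_free.
P [ L/(AE) + 1/k ] = δ_free → P [ 1300/(325×27×10³) + 1/(6200) ] = 2.044.
P = 2.044 / 0.0003094 = 6604 N.
Spring compression = P/k = 6604/(6200) = 1.065 mm.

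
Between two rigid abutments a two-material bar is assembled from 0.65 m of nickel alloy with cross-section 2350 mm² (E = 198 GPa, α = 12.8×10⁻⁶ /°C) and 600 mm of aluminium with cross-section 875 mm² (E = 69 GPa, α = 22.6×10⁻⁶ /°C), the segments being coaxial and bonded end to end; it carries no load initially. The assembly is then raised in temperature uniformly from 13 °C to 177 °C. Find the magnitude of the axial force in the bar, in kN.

P ≈ 317 kN (compressive)

With the walls removed the bar would change length by δ_free = Σ αᵢΔT Lᵢ = 12.8×10⁻⁶×164×650 + 22.6×10⁻⁶×164×600 = 3.588 mm.
Since the ends are fixed, an axial force P builds up, equal in every segment, with P · Σ Lᵢ/(AᵢEᵢ) = δ_free.
The series flexibility is Σ Lᵢ/(AᵢEᵢ) = 650/(2350×198×10³) + 600/(875×69×10³) = 1.133×10⁻⁵ mm/N.
P = 3.588 / 1.133×10⁻⁵ = 316600 N = 316.6 kN, compressive.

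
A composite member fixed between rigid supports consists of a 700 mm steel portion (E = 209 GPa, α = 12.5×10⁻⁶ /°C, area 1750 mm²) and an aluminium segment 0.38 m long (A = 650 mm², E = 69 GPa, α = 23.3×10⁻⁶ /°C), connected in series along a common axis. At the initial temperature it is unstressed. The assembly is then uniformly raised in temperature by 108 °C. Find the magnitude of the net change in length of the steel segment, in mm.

|ΔL| ≈ 0.595 mm

With the walls removed the bar would change length by δ_free = Σ αᵢΔT Lᵢ = 12.5×10⁻⁶×108×700 + 23.3×10⁻⁶×108×380 = 1.901 mm.
The walls prevent any net length change, so an axial force P (same in every segment) develops. Compatibility: P · Σ Lᵢ/(AᵢEᵢ) = δ_free.
The series flexibility is Σ Lᵢ/(AᵢEᵢ) = 700/(1750×209×10³) + 380/(650×69×10³) = 1.039×10⁻⁵ mm/N.
P = 1.901 / 1.039×10⁻⁵ = 183000 N = 183 kN, compressive.
For the steel segment, free thermal change = 12.5×10⁻⁶×108×700 = 0.945 mm and elastic change from P = 183000×700/(1750×209×10³) = 0.3503 mm; these oppose, so the net change is 0.595 mm (segment lengthens).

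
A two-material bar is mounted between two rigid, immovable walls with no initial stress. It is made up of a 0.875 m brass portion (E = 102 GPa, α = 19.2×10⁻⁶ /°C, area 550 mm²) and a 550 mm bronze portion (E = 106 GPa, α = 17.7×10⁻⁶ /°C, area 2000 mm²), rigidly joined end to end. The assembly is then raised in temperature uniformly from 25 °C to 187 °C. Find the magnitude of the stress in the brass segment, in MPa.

Free thermal expansion of the whole bar: Σ αᵢΔT Lᵢ = 19.2×10⁻⁶×162×875 + 17.7×10⁻⁶×162×550 = 4.299 mm.
Since the ends are fixed, an axial force P builds up, equal in every segment, with P · Σ Lᵢ/(AᵢEᵢ) = δ_free.
The series flexibility is Σ Lᵢ/(AᵢEᵢ) = 875/(550×102×10³) + 550/(2000×106×10³) = 1.819×10⁻⁵ mm/N.
Hence P = δ_free / Σ(L/AE) = 4.299/1.819×10⁻⁵ = 236.3 kN (compressive).
σ_{brass} = P / A = 236300 / 550 = 429.6 MPa.

σ ≈ 430 MPa (compressive)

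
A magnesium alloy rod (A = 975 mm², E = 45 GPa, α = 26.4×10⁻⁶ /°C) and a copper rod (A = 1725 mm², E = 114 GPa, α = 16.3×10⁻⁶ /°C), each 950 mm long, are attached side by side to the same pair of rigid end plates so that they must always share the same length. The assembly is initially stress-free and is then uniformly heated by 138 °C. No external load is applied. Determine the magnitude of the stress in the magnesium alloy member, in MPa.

The magnesium alloy has the larger α, so on heating it would change length more than the copper if both were free. The rigid plates force a common final length, so the magnesium alloy is put into compression and the copper into tension, with equal and opposite forces P (no external load).
Equating the net (thermal + elastic) strains gives |α₁ − α₂|·ΔT = P·[1/(A₁E₁) + 1/(A₂E₂)].
|α₁ − α₂|·ΔT = 10.1×10⁻⁶ × 138 = 0.001394.
1/(A₁E₁) + 1/(A₂E₂) = 1/(975×45×10³) + 1/(1725×114×10³) = 2.788×10⁻⁸ N⁻¹.
P = 0.001394 / 2.788×10⁻⁸ = 50000 N = 50 kN.
σ_{magnesium alloy} = P/A₁ = 50000/975 = 51.28 MPa, compressive.

σ ≈ 51.3 MPa (compressive)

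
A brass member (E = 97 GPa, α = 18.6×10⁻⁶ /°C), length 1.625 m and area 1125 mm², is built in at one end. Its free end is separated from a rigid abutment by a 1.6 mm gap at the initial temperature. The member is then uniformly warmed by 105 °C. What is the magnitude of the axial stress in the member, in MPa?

σ ≈ 93.9 MPa (compressive)

Free thermal elongation = αΔT L = 18.6×10⁻⁶ × 105 × 1625 = 3.174 mm.
This exceeds the 1.6 mm gap, so the wall pushes back. The portion of expansion that must be recovered elastically is δ_free − gap = 3.174 − 1.6 = 1.574 mm.
Compatibility: PL/(AE) = 1.574 mm, so σ = P/A = E × (1.574/1625) = 93.93 MPa.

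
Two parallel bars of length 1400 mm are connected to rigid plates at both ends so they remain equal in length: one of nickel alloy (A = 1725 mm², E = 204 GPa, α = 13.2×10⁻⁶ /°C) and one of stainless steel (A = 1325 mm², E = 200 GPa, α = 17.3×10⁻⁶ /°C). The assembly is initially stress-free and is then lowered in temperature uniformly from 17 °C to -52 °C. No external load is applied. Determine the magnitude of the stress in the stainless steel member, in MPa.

σ ≈ 32.3 MPa (tensile)

The stainless steel has the larger α, so on cooling it would change length more than the nickel alloy if both were free. The rigid plates force a common final length, so the stainless steel is put into tension and the nickel alloy into compression, with equal and opposite forces P (no external load).
Equating the net (thermal + elastic) strains gives |α₁ − α₂|·ΔT = P·[1/(A₁E₁) + 1/(A₂E₂)].
|α₁ − α₂|·ΔT = 4.1×10⁻⁶ × 69 = 0.0002829.
1/(A₁E₁) + 1/(A₂E₂) = 1/(1725×204×10³) + 1/(1325×200×10³) = 6.615×10⁻⁹ N⁻¹.
P = 0.0002829 / 6.615×10⁻⁹ = 42760 N = 42.76 kN.
σ_{stainless steel} = P/A₂ = 42760/1325 = 32.28 MPa, tensile.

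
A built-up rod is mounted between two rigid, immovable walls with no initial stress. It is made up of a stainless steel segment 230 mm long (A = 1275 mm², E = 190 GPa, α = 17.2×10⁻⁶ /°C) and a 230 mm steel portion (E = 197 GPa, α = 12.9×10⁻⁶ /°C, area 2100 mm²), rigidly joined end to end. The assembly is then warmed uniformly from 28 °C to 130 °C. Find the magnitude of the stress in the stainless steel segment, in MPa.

If the supports were absent, the total length change would be Σ αᵢΔT Lᵢ = 17.2×10⁻⁶×102×230 + 12.9×10⁻⁶×102×230 = 0.7061 mm.
The walls prevent any net length change, so an axial force P (same in every segment) develops. Compatibility: P · Σ Lᵢ/(AᵢEᵢ) = δ_free.
The series flexibility is Σ Lᵢ/(AᵢEᵢ) = 230/(1275×190×10³) + 230/(2100×197×10³) = 1.505×10⁻⁶ mm/N.
So P = 0.7061 / 1.505×10⁻⁶ = 469.1 kN, compressive.
σ_{stainless steel} = P / A = 469100 / 1275 = 367.9 MPa.

σ ≈ 368 MPa (compressive)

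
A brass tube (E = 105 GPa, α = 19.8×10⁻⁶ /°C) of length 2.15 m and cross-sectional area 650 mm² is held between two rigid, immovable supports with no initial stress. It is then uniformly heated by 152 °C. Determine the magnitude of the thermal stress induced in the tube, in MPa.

σ ≈ 316 MPa (compressive)

The supports are rigid, so the total axial strain is zero. The restrained thermal strain is ε = αΔT = 19.8×10⁻⁶ × 152 = 3009.6×10⁻⁶.
The stress required to suppress this strain is σ = Eε = 105×10³ × 3009.6×10⁻⁶ = 316 MPa, compressive since the tube is trying to expand.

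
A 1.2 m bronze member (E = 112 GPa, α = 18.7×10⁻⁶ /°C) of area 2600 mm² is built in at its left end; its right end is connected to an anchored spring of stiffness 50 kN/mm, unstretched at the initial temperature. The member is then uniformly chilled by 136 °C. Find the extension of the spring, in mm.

δ ≈ 2.53 mm

The unrestrained thermal change is αΔT L = 18.7×10⁻⁶ × 136 × 1200 = 3.052 mm.
With a force P in the spring, the elastic change of the member is PL/(AE) and that of the spring is P/k; compatibility requires their sum to equal δ_free.
So P = δ_free / [L/(AE) + 1/k] = 3.052 / [ 1200/(2600×112×10³) + 1/(50×10³) ].
P = 3.052 / 2.412×10⁻⁵ = 126500 N.
Spring extension = P/k = 126500/(50×10³) = 2.53 mm.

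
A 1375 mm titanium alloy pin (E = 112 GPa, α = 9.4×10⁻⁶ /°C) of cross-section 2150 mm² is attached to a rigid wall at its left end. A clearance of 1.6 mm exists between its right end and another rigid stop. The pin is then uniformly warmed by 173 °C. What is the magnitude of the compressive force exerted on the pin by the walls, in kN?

P ≈ 111 kN

If the wall were absent the pin would grow by αΔT L = 9.4×10⁻⁶ × 173 × 1375 = 2.236 mm.
After closing the 1.6 mm clearance, 2.236 − 1.6 = 0.636 mm of expansion remains to be suppressed by the wall.
That suppressed elongation corresponds to σ = E·Δ/L = 112×10³ × 0.636/1375 = 51.81 MPa.
Force on the wall = σA = 51.81 × 2150 mm² = 111.4 kN.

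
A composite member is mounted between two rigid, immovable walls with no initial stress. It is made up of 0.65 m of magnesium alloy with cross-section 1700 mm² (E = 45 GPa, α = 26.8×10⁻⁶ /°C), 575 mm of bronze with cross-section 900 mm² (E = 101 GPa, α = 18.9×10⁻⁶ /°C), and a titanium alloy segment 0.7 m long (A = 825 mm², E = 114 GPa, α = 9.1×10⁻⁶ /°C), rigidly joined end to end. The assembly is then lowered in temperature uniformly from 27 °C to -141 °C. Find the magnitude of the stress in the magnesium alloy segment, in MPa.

σ ≈ 154 MPa (tensile)

If the supports were absent, the total length change would be Σ αᵢΔT Lᵢ = 26.8×10⁻⁶×168×650 + 18.9×10⁻⁶×168×575 + 9.1×10⁻⁶×168×700 = 5.822 mm.
The rigid supports impose zero overall length change; the single axial force P common to all segments must satisfy P Σ Lᵢ/(AᵢEᵢ) = δ_free.
The series flexibility is Σ Lᵢ/(AᵢEᵢ) = 650/(1700×45×10³) + 575/(900×101×10³) + 700/(825×114×10³) = 2.227×10⁻⁵ mm/N.
Hence P = δ_free / Σ(L/AE) = 5.822/2.227×10⁻⁵ = 261.5 kN (tensile).
σ_{magnesium alloy} = P / A = 261500 / 1700 = 153.8 MPa.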